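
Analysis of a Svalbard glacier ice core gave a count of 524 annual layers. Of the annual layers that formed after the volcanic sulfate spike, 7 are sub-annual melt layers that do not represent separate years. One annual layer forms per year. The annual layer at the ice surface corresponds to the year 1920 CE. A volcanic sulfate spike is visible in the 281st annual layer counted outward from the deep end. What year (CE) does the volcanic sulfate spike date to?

524 − 281 = 243 annual layers lie beyond the volcanic sulfate spike toward the ice surface.
Excluding 7 false annual layers: 243 − 7 = 236.
The annual layer at the ice surface is 1920 CE, so the volcanic sulfate spike dates to 1920 − 236 = 1684 CE.

1684 CE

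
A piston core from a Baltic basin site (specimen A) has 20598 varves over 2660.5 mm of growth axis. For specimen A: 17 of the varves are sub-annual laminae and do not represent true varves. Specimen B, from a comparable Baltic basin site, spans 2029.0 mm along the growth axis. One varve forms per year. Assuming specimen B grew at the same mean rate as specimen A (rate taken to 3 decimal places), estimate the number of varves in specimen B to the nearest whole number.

15729 varves

Specimen A: after corrections the count is 20598 − 17 = 20581 varves.
A: 2660.5 mm over 20581 years gives 2660.5 / 20581 ≈ 0.129 mm/yr.
Specimen B: 2029.0 mm / 0.129 mm per year = 15728.68 years ≈ 15729 varves.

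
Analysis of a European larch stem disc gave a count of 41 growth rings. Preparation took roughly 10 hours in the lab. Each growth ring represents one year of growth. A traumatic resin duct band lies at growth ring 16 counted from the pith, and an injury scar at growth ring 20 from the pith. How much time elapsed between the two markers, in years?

20 − 16 = 4 growth rings lie between the two events.
That is 4 years at one growth ring per year.

4 yr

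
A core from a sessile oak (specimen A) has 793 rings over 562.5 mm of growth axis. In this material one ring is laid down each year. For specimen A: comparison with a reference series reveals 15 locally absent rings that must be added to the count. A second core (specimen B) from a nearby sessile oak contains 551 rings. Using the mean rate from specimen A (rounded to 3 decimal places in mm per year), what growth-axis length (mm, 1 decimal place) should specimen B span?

383.5 mm

Specimen A: adjusted count: 793 + 15 = 808 rings.
A: Extension rate ≈ 562.5 / 808 = 0.696 mm per year.
For B, 0.696 mm/year × 551 years = 383.5 mm.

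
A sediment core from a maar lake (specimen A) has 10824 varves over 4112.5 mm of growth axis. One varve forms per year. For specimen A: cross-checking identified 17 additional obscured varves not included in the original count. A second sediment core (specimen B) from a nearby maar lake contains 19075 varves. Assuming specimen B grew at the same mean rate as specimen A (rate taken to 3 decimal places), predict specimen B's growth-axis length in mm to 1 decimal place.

Specimen A: adjusted count: 10824 + 17 = 10841 varves.
A: Mean rate = 4112.5 mm / 10841 years ≈ 0.379 mm/year.
Length of B = 0.379 × 19075 = 7229.4 mm.

7229.4 mm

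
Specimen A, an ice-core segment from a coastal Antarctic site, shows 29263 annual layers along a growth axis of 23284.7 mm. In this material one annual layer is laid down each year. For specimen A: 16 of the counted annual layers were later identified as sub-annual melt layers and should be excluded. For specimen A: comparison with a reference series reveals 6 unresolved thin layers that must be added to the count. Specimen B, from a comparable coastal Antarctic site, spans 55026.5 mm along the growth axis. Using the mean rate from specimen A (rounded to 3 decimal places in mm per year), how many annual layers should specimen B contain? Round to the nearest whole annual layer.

69129 annual layers

Specimen A: adjusted count: 29263 − 16 + 6 = 29253 annual layers.
A: Extension rate ≈ 23284.7 / 29253 = 0.796 mm per year.
For B, 55026.5 / 0.796 = 69128.77 years ≈ 69129 annual layers.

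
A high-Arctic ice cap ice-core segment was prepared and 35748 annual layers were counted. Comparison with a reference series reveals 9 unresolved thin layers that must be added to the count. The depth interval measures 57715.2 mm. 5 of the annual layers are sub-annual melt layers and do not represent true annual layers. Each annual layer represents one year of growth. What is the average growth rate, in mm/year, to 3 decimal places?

True annual layer count = 35748 − 5 + 9 = 35752.
57715.2 mm over 35752 years gives 57715.2 / 35752 ≈ 1.614 mm/year.

1.614 mm/year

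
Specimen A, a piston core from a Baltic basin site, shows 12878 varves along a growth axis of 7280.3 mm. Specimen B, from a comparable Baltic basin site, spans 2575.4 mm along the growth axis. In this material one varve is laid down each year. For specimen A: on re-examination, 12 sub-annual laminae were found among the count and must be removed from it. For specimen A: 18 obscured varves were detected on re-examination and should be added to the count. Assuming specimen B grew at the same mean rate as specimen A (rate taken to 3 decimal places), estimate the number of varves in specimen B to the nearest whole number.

4558 varves

Specimen A: correcting the raw count gives 12878 − 12 + 18 = 12884 true varves.
A: Mean rate = 7280.3 mm / 12884 years ≈ 0.565 mm/year.
Specimen B: 2575.4 mm / 0.565 mm per year = 4558.23 years ≈ 4558 varves.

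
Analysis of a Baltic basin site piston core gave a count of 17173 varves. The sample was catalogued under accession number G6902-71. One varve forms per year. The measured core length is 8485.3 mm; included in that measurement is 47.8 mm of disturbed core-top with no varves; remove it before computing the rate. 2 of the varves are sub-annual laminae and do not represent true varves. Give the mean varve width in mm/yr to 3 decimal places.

0.491 mm/yr

True varve count = 17173 − 2 = 17171.
Removing the 47.8 mm offcut leaves 8485.3 − 47.8 = 8437.5 mm.
8437.5 mm over 17171 years gives 8437.5 / 17171 ≈ 0.491 mm/yr.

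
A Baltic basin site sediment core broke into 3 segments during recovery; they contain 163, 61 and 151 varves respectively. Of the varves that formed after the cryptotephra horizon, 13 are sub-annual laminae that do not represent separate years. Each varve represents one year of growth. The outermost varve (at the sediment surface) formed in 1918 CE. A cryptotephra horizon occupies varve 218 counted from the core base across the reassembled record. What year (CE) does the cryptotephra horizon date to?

1774 CE

Total varves = 163 + 61 + 151 = 375.
375 − 218 = 157 varves lie beyond the cryptotephra horizon toward the sediment surface.
157 − 13 false = 144 true varves after the cryptotephra horizon.
1918 − 144 = 1774 CE.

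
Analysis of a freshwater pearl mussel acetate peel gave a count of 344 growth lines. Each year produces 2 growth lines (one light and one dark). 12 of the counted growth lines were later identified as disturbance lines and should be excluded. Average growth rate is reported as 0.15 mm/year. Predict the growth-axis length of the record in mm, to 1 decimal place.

24.9 mm

True growth line count = 344 − 12 = 332.
With 2 growth lines per year, 332 / 2 = 166 years.
Predicted length = 0.15 mm/year × 166 years = 24.9 mm.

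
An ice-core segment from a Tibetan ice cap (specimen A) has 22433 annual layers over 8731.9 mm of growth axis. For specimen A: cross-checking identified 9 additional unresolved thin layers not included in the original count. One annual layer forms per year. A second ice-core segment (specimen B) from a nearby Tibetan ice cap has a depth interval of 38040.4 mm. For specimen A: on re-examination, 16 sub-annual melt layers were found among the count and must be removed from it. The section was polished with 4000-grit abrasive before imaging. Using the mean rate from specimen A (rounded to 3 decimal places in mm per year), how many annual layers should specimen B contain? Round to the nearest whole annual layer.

97790 annual layers

Specimen A: correcting the raw count gives 22433 − 16 + 9 = 22426 true annual layers.
A: 8731.9 mm over 22426 years gives 8731.9 / 22426 ≈ 0.389 mm/yr.
For B, 38040.4 / 0.389 = 97790.23 years ≈ 97790 annual layers.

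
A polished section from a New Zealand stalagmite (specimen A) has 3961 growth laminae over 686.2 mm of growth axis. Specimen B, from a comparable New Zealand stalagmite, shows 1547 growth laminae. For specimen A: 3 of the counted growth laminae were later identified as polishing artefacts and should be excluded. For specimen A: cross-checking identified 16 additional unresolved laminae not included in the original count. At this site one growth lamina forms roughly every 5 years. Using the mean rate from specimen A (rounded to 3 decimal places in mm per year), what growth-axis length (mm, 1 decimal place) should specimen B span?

Specimen A: true growth lamina count = 3961 − 3 + 16 = 3974.
Specimen A: multiplying by 5 years per growth lamina: 3974 × 5 = 19870 years.
A: 686.2 mm over 19870 years gives 686.2 / 19870 ≈ 0.035 mm/year.
Specimen B: 1547 growth laminae at 5 years each span 1547 × 5 = 7735 years. B's length ≈ 0.035 × 7735 = 270.7 mm.

270.7 mm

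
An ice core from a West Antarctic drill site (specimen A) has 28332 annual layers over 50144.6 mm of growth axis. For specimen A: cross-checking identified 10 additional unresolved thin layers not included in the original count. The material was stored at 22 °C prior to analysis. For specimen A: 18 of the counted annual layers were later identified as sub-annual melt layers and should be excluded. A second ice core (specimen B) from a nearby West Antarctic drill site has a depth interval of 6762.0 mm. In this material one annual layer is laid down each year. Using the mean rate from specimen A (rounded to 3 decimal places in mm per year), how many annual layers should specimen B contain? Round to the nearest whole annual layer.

3820 annual layers

Specimen A: after corrections the count is 28332 − 18 + 10 = 28324 annual layers.
A: Extension rate ≈ 50144.6 / 28324 = 1.770 mm/yr.
B spans 6762.0 / 1.770 = 3820.34 years ≈ 3820 annual layers.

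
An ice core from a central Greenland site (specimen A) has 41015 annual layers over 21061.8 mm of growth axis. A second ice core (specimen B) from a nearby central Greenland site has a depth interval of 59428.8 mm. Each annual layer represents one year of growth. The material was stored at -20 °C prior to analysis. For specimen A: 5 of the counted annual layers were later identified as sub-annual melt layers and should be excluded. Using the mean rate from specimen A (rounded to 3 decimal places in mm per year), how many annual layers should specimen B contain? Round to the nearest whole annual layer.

115620 annual layers

Specimen A: correcting the raw count gives 41015 − 5 = 41010 true annual layers.
A: Extension rate ≈ 21061.8 / 41010 = 0.514 mm/yr.
For B, 59428.8 / 0.514 = 115620.23 years ≈ 115620 annual layers.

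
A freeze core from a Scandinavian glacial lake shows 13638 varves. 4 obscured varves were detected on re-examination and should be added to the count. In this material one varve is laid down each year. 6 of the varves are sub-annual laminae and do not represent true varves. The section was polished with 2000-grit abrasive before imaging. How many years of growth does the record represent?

13636 yr

Adjusted count: 13638 − 6 + 4 = 13636 varves.
One varve per year makes the duration 13636 years.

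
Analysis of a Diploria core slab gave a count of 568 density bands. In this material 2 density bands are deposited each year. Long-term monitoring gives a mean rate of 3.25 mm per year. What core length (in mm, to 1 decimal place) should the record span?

Dividing by 2 density bands per year: 568 / 2 = 284 years.
Predicted length = 3.25 mm/year × 284 years = 923.0 mm.

923.0 mm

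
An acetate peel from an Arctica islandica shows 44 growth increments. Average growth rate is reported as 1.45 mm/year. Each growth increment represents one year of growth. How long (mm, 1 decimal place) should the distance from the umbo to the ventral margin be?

44 years of growth are recorded.
44 years at 1.45 mm/year gives 1.45 × 44 = 63.8 mm.

63.8 mm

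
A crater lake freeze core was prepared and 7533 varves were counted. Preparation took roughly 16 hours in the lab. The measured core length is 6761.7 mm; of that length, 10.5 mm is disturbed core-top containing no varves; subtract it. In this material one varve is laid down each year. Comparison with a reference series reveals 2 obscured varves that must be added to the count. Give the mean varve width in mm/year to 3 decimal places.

0.896 mm/year

Adjusted count: 7533 + 2 = 7535 varves.
Net length = 6761.7 − 10.5 = 6751.2 mm.
Extension rate ≈ 6751.2 / 7535 = 0.896 mm/year.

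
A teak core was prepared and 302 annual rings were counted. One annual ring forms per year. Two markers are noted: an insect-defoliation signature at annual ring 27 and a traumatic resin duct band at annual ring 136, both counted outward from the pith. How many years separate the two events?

109 years

Separation: 136 − 27 = 109 annual rings.
That is 109 years at one annual ring per year.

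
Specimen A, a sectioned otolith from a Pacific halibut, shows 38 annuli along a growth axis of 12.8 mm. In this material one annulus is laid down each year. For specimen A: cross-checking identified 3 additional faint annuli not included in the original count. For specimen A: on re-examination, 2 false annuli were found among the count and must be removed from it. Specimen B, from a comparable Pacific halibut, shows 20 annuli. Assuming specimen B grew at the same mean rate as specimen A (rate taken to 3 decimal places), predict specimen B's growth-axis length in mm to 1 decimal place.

Specimen A: true annulus count = 38 − 2 + 3 = 39.
A: 12.8 mm over 39 years gives 12.8 / 39 ≈ 0.328 mm per year.
Length of B = 0.328 × 20 = 6.6 mm.

6.6 mm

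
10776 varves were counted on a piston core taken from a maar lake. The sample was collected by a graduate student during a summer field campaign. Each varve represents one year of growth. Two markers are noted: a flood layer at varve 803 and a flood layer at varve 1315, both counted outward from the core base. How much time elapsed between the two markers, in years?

Separation: 1315 − 803 = 512 varves.
At one varve per year, 512 years elapsed between them.

512 yr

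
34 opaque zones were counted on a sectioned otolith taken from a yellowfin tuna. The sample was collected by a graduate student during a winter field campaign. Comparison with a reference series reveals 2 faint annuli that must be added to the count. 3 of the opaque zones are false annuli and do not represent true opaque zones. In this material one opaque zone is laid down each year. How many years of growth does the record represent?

33 yr

True opaque zone count = 34 − 3 + 2 = 33.
With a one-to-one opaque zone periodicity this is 33 years.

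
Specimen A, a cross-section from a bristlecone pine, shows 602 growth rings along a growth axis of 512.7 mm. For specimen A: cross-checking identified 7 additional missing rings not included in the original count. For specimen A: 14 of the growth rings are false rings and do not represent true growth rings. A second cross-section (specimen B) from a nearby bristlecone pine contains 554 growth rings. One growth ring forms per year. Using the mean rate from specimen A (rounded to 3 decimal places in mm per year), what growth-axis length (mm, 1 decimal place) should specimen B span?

Specimen A: true growth ring count = 602 − 14 + 7 = 595.
A: 512.7 mm over 595 years gives 512.7 / 595 ≈ 0.862 mm/yr.
B's length ≈ 0.862 × 554 = 477.5 mm.

477.5 mm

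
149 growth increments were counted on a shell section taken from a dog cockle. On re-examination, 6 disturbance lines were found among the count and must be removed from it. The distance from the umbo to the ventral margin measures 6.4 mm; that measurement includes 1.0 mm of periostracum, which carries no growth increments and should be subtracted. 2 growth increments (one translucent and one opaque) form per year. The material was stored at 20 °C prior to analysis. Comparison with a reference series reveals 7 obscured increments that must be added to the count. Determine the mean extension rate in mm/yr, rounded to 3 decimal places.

0.072 mm/yr

After corrections the count is 149 − 6 + 7 = 150 growth increments.
With 2 growth increments per year, 150 / 2 = 75 years.
Removing the 1.0 mm offcut leaves 6.4 − 1.0 = 5.4 mm.
Mean rate = 5.4 mm / 75 years ≈ 0.072 mm/yr.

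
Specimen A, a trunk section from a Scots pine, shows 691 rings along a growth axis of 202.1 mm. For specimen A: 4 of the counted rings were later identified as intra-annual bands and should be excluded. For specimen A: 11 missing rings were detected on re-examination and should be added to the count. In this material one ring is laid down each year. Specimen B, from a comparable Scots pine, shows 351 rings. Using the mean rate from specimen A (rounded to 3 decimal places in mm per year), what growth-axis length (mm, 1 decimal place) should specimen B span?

101.8 mm

Specimen A: true ring count = 691 − 4 + 11 = 698.
A: Extension rate ≈ 202.1 / 698 = 0.290 mm/year.
Length of B = 0.290 × 351 = 101.8 mm.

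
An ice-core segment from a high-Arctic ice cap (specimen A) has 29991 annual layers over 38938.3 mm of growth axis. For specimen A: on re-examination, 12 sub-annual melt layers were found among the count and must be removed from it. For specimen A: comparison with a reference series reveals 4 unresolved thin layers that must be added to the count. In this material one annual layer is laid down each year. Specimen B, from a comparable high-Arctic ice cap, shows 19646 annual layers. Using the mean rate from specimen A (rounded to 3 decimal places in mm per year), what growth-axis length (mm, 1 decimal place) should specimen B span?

25520.2 mm

Specimen A: after corrections the count is 29991 − 12 + 4 = 29983 annual layers.
A: Mean rate = 38938.3 mm / 29983 years ≈ 1.299 mm/yr.
Length of B = 1.299 × 19646 = 25520.2 mm.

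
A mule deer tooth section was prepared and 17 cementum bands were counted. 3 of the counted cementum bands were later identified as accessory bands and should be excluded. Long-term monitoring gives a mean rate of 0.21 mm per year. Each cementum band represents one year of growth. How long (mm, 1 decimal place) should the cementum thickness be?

2.9 mm

Adjusted count: 17 − 3 = 14 cementum bands.
14 years at 0.21 mm/year gives 0.21 × 14 = 2.9 mm.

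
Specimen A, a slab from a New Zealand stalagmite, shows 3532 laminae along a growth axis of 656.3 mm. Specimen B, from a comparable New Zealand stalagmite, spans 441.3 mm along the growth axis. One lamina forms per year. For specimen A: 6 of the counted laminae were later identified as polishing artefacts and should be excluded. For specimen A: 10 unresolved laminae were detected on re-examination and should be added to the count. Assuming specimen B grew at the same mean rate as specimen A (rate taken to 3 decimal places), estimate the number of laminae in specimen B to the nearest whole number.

Specimen A: adjusted count: 3532 − 6 + 10 = 3536 laminae.
A: 656.3 mm over 3536 years gives 656.3 / 3536 ≈ 0.186 mm per year.
B spans 441.3 / 0.186 = 2372.58 years ≈ 2373 laminae.

2373 laminae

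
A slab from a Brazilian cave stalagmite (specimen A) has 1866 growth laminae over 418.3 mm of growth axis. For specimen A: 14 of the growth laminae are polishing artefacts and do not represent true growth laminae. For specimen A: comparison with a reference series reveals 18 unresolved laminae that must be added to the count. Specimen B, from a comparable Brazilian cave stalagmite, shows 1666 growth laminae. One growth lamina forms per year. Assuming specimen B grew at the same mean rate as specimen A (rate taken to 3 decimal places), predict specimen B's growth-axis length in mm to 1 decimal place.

Specimen A: true growth lamina count = 1866 − 14 + 18 = 1870.
A: Extension rate ≈ 418.3 / 1870 = 0.224 mm/year.
B's length ≈ 0.224 × 1666 = 373.2 mm.

373.2 mm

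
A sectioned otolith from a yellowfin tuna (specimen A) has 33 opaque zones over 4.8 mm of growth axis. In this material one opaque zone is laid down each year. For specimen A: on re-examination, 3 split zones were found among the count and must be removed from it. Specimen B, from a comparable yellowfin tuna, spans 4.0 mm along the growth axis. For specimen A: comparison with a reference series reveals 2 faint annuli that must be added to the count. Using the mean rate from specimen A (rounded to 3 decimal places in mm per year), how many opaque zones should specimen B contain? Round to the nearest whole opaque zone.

27 opaque zones

Specimen A: true opaque zone count = 33 − 3 + 2 = 32.
A: Extension rate ≈ 4.8 / 32 = 0.150 mm/year.
B spans 4.0 / 0.150 = 26.67 years ≈ 27 opaque zones.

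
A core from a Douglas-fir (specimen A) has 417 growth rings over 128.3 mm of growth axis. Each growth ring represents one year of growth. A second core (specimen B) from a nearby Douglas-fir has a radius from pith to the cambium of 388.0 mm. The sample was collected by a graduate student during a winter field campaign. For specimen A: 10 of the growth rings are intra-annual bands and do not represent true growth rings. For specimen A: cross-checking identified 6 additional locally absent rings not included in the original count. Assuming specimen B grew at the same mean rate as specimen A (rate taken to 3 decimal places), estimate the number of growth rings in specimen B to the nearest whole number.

Specimen A: after corrections the count is 417 − 10 + 6 = 413 growth rings.
A: Mean rate = 128.3 mm / 413 years ≈ 0.311 mm/yr.
For B, 388.0 / 0.311 = 1247.59 years ≈ 1248 growth rings.

1248 growth rings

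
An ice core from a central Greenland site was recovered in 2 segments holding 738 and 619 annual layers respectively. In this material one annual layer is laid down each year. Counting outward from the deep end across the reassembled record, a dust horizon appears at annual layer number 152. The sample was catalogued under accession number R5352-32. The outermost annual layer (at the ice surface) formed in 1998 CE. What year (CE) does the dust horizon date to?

Total annual layers = 738 + 619 = 1357.
Between annual layer 152 and the ice surface there are 1357 − 152 = 1205 annual layers.
Counting back 1205 years from 1998 CE places the dust horizon in 1998 − 1205 = 793 CE.

793 CE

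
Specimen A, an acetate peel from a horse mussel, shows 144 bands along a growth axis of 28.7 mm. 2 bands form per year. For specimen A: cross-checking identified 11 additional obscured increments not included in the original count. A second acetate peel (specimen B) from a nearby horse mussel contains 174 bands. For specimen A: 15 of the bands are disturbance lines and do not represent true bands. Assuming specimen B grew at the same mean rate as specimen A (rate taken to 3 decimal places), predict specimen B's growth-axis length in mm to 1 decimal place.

Specimen A: true band count = 144 − 15 + 11 = 140.
Specimen A: with 2 bands per year, 140 / 2 = 70 years.
A: Extension rate ≈ 28.7 / 70 = 0.410 mm per year.
Specimen B: dividing by 2 bands per year: 174 / 2 = 87 years. B's length ≈ 0.410 × 87 = 35.7 mm.

35.7 mm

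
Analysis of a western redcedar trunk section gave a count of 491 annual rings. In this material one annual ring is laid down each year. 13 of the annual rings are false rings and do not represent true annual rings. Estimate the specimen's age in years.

After corrections the count is 491 − 13 = 478 annual rings.
At one annual ring per year, that is 478 years.

478 years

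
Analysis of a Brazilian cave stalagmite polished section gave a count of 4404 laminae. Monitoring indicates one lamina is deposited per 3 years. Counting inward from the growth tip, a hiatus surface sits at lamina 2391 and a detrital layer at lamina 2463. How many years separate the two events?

216 yr

Separation: 2463 − 2391 = 72 laminae.
Multiplying by 3 years per lamina: 72 × 3 = 216 years.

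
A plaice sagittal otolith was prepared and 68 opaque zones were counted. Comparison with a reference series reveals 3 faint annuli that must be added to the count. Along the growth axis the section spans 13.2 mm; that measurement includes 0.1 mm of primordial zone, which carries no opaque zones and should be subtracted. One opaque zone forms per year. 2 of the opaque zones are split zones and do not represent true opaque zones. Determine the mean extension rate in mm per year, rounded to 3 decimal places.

0.190 mm per year

True opaque zone count = 68 − 2 + 3 = 69.
The growth record spans 13.2 − 0.1 = 13.1 mm.
Mean rate = 13.1 mm / 69 years ≈ 0.190 mm per year.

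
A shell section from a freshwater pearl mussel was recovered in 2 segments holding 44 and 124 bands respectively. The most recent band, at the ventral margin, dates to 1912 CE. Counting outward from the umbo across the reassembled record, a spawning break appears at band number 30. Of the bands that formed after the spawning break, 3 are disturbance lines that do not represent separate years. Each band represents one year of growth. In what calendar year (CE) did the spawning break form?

Total bands = 44 + 124 = 168.
The spawning break sits at band 30 from the umbo, so 168 − 30 = 138 bands formed after it.
Removing the 3 false bands leaves 138 − 3 = 135 true bands beyond the spawning break.
1912 − 135 = 1777 CE.

1777 CE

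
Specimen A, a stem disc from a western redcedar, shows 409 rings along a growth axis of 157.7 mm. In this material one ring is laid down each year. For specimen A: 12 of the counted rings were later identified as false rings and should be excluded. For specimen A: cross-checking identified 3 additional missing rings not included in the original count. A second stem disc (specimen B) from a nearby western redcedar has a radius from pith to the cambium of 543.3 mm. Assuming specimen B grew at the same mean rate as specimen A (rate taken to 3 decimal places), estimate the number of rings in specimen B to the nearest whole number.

1379 rings

Specimen A: adjusted count: 409 − 12 + 3 = 400 rings.
A: Mean rate = 157.7 mm / 400 years ≈ 0.394 mm per year.
For B, 543.3 / 0.394 = 1378.93 years ≈ 1379 rings.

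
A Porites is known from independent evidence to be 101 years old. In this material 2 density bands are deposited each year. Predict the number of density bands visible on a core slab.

202 density bands

With 2 density bands per year, 101 years would produce 101 × 2 = 202 density bands.
So 202 density bands should be present.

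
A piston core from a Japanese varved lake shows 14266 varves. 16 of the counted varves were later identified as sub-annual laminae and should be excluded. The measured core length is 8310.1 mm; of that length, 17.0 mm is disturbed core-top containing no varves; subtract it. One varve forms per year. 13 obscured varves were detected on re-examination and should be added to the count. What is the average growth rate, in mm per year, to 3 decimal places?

Adjusted count: 14266 − 16 + 13 = 14263 varves.
Removing the 17.0 mm offcut leaves 8310.1 − 17.0 = 8293.1 mm.
Mean rate = 8293.1 mm / 14263 years ≈ 0.581 mm per year.

0.581 mm per year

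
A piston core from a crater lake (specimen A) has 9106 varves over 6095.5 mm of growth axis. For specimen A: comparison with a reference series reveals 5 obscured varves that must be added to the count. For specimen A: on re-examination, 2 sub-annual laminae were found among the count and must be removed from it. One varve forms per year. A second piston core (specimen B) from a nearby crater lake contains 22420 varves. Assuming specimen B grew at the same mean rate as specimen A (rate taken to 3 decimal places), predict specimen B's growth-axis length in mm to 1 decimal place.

14999.0 mm

Specimen A: adjusted count: 9106 − 2 + 5 = 9109 varves.
A: 6095.5 mm over 9109 years gives 6095.5 / 9109 ≈ 0.669 mm/year.
For B, 0.669 mm/year × 22420 years = 14999.0 mm.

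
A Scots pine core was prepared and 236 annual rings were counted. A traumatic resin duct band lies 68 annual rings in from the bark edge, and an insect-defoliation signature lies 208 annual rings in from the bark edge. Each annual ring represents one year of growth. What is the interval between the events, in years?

140 yr

The two markers are separated by 208 − 68 = 140 annual rings.
That is 140 years at one annual ring per year.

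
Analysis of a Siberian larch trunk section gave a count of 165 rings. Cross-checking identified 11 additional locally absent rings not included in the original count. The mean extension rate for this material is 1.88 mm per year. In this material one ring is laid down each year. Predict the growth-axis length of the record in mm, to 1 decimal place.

True ring count = 165 + 11 = 176.
Predicted length = 1.88 mm/year × 176 years = 330.9 mm.

330.9 mm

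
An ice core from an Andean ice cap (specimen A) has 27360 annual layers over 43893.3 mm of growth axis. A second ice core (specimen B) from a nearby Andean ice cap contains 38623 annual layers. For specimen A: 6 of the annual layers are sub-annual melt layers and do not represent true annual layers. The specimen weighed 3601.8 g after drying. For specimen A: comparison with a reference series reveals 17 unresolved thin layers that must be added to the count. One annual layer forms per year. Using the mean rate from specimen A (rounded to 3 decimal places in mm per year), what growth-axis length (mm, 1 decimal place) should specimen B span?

61951.3 mm

Specimen A: correcting the raw count gives 27360 − 6 + 17 = 27371 true annual layers.
A: Extension rate ≈ 43893.3 / 27371 = 1.604 mm/yr.
For B, 1.604 mm/year × 38623 years = 61951.3 mm.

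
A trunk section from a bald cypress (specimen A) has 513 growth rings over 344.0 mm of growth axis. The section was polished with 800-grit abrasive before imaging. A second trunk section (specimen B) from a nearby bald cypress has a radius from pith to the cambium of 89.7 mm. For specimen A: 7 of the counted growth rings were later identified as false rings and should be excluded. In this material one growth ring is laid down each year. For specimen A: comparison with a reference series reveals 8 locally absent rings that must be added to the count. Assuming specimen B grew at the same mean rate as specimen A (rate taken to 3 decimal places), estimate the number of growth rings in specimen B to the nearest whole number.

Specimen A: correcting the raw count gives 513 − 7 + 8 = 514 true growth rings.
A: 344.0 mm over 514 years gives 344.0 / 514 ≈ 0.669 mm/yr.
B spans 89.7 / 0.669 = 134.08 years ≈ 134 growth rings.

134 growth rings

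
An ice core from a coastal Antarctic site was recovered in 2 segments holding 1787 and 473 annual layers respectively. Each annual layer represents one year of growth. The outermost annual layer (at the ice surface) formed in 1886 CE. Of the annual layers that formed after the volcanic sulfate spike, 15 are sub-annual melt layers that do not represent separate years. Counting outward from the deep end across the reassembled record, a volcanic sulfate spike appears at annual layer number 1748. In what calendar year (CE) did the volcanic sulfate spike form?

Total annual layers = 1787 + 473 = 2260.
2260 − 1748 = 512 annual layers lie beyond the volcanic sulfate spike toward the ice surface.
Excluding 15 false annual layers: 512 − 15 = 497.
Counting back 497 years from 1886 CE places the volcanic sulfate spike in 1886 − 497 = 1389 CE.

1389 CE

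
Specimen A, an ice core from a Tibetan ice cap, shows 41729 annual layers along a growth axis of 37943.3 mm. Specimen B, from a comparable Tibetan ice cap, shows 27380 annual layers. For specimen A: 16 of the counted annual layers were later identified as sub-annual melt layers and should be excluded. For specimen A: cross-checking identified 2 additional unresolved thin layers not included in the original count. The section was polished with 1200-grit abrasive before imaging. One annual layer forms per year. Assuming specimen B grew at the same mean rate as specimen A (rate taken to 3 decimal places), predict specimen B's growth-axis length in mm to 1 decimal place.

24915.8 mm

Specimen A: true annual layer count = 41729 − 16 + 2 = 41715.
A: Extension rate ≈ 37943.3 / 41715 = 0.910 mm per year.
For B, 0.910 mm/year × 27380 years = 24915.8 mm.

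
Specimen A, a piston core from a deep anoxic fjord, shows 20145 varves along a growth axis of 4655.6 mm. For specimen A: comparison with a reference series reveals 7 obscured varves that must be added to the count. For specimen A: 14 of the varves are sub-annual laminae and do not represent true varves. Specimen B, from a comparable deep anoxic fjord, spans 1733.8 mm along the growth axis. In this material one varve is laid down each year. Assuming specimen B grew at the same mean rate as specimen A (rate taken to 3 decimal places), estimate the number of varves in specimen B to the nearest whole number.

7506 varves

Specimen A: adjusted count: 20145 − 14 + 7 = 20138 varves.
A: Mean rate = 4655.6 mm / 20138 years ≈ 0.231 mm/yr.
B spans 1733.8 / 0.231 = 7505.63 years ≈ 7506 varves.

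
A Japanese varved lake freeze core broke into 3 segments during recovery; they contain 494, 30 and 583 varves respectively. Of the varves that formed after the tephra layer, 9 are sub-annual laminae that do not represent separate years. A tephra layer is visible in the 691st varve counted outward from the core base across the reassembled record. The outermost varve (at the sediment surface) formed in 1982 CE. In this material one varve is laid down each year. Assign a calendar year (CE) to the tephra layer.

Total varves = 494 + 30 + 583 = 1107.
1107 − 691 = 416 varves lie beyond the tephra layer toward the sediment surface.
Removing the 9 false varves leaves 416 − 9 = 407 true varves beyond the tephra layer.
Counting back 407 years from 1982 CE places the tephra layer in 1982 − 407 = 1575 CE.

1575 CE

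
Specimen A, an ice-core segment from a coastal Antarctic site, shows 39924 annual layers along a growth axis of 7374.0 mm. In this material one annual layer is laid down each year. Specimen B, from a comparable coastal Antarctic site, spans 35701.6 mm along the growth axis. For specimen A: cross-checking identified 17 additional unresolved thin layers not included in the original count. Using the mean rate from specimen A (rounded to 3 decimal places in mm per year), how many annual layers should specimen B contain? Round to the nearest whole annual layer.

192982 annual layers

Specimen A: after corrections the count is 39924 + 17 = 39941 annual layers.
A: 7374.0 mm over 39941 years gives 7374.0 / 39941 ≈ 0.185 mm per year.
Specimen B: 35701.6 mm / 0.185 mm per year = 192981.62 years ≈ 192982 annual layers.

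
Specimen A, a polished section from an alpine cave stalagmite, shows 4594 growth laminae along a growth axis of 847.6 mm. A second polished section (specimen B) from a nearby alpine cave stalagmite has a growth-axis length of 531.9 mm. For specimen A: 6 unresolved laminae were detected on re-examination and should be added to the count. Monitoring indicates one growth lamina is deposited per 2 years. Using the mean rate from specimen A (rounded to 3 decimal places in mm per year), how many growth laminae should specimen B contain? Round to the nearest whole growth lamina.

Specimen A: true growth lamina count = 4594 + 6 = 4600.
Specimen A: at 2 years per growth lamina, 4600 × 2 = 9200 years.
A: 847.6 mm over 9200 years gives 847.6 / 9200 ≈ 0.092 mm/year.
For B, 531.9 / 0.092 = 5781.52 years; at 2 years per growth lamina that is 5781.52 / 2 ≈ 2891 growth laminae.

2891 growth laminae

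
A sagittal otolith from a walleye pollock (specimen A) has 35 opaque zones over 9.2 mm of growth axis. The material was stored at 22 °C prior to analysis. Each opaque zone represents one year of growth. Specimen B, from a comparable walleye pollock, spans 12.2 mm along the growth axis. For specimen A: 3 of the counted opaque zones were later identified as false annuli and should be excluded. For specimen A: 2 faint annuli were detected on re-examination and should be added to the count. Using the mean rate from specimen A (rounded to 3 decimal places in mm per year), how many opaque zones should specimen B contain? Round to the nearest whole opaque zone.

45 opaque zones

Specimen A: adjusted count: 35 − 3 + 2 = 34 opaque zones.
A: Mean rate = 9.2 mm / 34 years ≈ 0.271 mm per year.
B spans 12.2 / 0.271 = 45.02 years ≈ 45 opaque zones.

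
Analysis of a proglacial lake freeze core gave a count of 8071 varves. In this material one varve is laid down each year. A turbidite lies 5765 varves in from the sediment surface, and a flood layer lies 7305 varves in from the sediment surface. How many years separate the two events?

7305 − 5765 = 1540 varves lie between the two events.
One varve per year makes the interval 1540 years.

1540 years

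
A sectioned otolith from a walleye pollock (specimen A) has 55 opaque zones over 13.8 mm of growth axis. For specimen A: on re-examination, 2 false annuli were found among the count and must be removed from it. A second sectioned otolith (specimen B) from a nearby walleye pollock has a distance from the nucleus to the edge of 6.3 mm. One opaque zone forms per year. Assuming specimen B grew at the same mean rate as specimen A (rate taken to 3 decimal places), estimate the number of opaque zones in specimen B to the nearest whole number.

24 opaque zones

Specimen A: adjusted count: 55 − 2 = 53 opaque zones.
A: Mean rate = 13.8 mm / 53 years ≈ 0.260 mm/yr.
Specimen B: 6.3 mm / 0.260 mm per year = 24.23 years ≈ 24 opaque zones.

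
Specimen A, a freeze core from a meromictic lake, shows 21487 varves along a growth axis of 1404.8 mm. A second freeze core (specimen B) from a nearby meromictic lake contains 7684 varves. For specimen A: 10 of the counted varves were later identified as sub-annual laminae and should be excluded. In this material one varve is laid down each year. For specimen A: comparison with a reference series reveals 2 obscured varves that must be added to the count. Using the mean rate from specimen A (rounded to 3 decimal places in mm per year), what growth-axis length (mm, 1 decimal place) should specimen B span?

Specimen A: correcting the raw count gives 21487 − 10 + 2 = 21479 true varves.
A: Mean rate = 1404.8 mm / 21479 years ≈ 0.065 mm/year.
Length of B = 0.065 × 7684 = 499.5 mm.

499.5 mm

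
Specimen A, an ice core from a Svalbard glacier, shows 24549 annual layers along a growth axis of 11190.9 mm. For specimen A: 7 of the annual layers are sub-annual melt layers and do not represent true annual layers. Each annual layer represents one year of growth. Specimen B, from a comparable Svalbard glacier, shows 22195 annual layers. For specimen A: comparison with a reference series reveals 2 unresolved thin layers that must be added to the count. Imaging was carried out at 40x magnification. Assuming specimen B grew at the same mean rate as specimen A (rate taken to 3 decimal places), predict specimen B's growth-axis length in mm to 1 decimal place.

Specimen A: adjusted count: 24549 − 7 + 2 = 24544 annual layers.
A: Extension rate ≈ 11190.9 / 24544 = 0.456 mm/year.
Length of B = 0.456 × 22195 = 10120.9 mm.

10120.9 mm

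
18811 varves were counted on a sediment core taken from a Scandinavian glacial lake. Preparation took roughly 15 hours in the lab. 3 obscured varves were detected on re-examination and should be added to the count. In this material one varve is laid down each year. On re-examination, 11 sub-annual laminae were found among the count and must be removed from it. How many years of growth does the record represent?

Adjusted count: 18811 − 11 + 3 = 18803 varves.
With a one-to-one varve periodicity this is 18803 years.

18803 years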